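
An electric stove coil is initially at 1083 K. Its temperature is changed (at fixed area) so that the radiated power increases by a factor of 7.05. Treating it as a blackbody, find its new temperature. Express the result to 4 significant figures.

P ∝ T⁴, so T₂/T₁ = (P₂/P₁)^(1/4) = (7.05)^(1/4) = 1.62947.
T₂ = 1083 × 1.62947 = 1765 K.

T₂ ≈ 1765 K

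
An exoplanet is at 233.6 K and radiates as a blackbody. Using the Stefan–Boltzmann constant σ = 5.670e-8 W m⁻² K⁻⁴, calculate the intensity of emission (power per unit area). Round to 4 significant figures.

Stefan–Boltzmann: I = σT⁴ = 5.670×10⁻⁸ × (233.6)⁴ = 168.8 W/m².

I ≈ 168.8 W/m²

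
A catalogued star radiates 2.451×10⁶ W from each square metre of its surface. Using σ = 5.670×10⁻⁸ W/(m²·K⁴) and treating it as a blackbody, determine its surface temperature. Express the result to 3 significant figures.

I = σT⁴, so T = (I/σ)^(1/4) = (2.451×10⁶/(5.670×10⁻⁸))^(1/4) = 2.56×10³ K.

T ≈ 2.56×10³ K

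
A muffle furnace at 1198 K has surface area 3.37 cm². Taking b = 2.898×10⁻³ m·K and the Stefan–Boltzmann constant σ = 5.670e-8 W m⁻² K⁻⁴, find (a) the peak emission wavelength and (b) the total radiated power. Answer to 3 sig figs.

λ_max ≈ 2.42×10³ nm; P ≈ 39.4 W

(a) λ_max = b/T = 2.898×10⁻³/1198 = 2.419×10⁻⁶ m = 2.42×10³ nm.
Area A = 3.37 cm² = 3.37×10⁻⁴ m².
(b) P = σAT⁴ = 5.670×10⁻⁸×3.37×10⁻⁴×(1198)⁴ = 39.4 W.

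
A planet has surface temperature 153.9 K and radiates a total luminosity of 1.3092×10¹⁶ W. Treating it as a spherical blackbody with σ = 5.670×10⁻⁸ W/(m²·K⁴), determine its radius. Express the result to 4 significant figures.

L = 4πR²σT⁴ ⇒ R = √(L/(4πσT⁴)).
σT⁴ = 31.8081 W/m², so R = √(1.3092×10¹⁶/(4π×31.8081)) = 5.723×10⁶ m.

R ≈ 5.723×10⁶ m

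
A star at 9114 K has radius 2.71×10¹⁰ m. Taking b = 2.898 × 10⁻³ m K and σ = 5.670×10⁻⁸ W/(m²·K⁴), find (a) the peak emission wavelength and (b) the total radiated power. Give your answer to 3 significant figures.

(a) λ_max = b/T = 2.898×10⁻³/9114 = 3.180×10⁻⁷ m = 0.318 μm.
Surface area A = 4πR² = 4π(2.71×10¹⁰ m)² = 9.22887×10²¹ m².
(b) P = σAT⁴ = 5.670×10⁻⁸×9.22887×10²¹×(9114)⁴ = 3.61×10³⁰ W.

λ_max ≈ 0.318 μm; P ≈ 3.61×10³⁰ W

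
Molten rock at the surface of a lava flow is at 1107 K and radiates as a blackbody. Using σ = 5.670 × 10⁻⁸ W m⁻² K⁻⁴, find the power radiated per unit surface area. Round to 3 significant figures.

Stefan–Boltzmann: I = σT⁴ = 5.670×10⁻⁸ × (1107)⁴ = 8.51×10⁴ W/m².

I ≈ 8.51×10⁴ W/m²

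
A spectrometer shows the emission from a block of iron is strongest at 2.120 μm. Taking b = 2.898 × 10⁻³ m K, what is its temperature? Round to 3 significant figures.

T ≈ 1.37×10³ K

Wien's law gives T = b/λ_max = (2.898×10⁻³ m·K)/(2.120×10⁻⁶ m) = 1.37×10³ K.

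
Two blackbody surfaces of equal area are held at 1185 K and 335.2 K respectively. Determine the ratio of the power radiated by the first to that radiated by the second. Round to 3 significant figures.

P₁/P₂ ≈ 156

With equal areas, P₁/P₂ = (T₁/T₂)⁴ = (1185/335.2)⁴ = 156.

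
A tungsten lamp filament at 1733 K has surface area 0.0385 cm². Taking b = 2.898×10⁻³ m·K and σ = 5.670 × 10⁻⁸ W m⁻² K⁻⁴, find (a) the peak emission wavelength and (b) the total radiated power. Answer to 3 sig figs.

(a) λ_max = b/T = 2.898×10⁻³/1733 = 1.672×10⁻⁶ m = 1.67×10³ nm.
Area A = 0.0385 cm² = 3.85×10⁻⁶ m².
(b) P = σAT⁴ = 5.670×10⁻⁸×3.85×10⁻⁶×(1733)⁴ = 1.97 W.

λ_max ≈ 1.67×10³ nm; P ≈ 1.97 W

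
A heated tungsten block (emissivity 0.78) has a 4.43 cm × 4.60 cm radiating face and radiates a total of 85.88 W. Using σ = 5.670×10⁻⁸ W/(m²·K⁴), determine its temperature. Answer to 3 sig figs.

Area A = 0.0443 × 0.0460 = 2.0378×10⁻³ m².
P = εσAT⁴ ⇒ T = (P/(εσA))^(1/4) = (85.88/(0.78×5.670×10⁻⁸×2.0378×10⁻³))^(1/4) = 988 K.

T ≈ 988 K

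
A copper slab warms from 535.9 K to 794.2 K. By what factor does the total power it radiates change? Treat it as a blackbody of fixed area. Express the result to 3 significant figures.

P₂/P₁ ≈ 4.82

P ∝ T⁴, so P₂/P₁ = (T₂/T₁)⁴ = (794.2/535.9)⁴ = (1.48199)⁴ = 4.82.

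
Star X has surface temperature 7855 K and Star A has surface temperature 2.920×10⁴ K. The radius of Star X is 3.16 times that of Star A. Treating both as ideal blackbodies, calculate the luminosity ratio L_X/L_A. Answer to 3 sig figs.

L ∝ R²T⁴, so L_X/L_A = (R_X/R_A)²(T_X/T_A)⁴ = (3.16)² × (7855/2.920×10⁴)⁴ = 9.9856 × 5.23665×10⁻³ = 0.0523.

L_X/L_A ≈ 0.0523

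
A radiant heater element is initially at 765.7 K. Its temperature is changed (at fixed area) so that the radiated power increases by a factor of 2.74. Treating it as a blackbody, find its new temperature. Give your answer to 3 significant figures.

T₂ ≈ 985 K

P ∝ T⁴, so T₂/T₁ = (P₂/P₁)^(1/4) = (2.74)^(1/4) = 1.28658.
T₂ = 765.7 × 1.28658 = 985 K.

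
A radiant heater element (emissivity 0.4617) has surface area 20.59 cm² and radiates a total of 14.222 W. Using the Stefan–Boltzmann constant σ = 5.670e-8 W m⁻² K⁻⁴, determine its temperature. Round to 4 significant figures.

Area A = 20.59 cm² = 2.059×10⁻³ m².
P = εσAT⁴ ⇒ T = (P/(εσA))^(1/4) = (14.222/(0.4617×5.670×10⁻⁸×2.059×10⁻³))^(1/4) = 716.7 K.

T ≈ 716.7 K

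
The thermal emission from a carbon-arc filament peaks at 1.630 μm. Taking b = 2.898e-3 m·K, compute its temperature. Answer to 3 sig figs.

T ≈ 1.78×10³ K

Wien's law gives T = b/λ_max = (2.898×10⁻³ m·K)/(1.630×10⁻⁶ m) = 1.78×10³ K.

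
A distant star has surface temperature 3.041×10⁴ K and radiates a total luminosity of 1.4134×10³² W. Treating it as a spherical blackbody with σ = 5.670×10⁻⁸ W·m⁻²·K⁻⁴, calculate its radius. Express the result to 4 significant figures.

R ≈ 1.523×10¹⁰ m

L = 4πR²σT⁴ ⇒ R = √(L/(4πσT⁴)).
σT⁴ = 4.84896×10¹⁰ W/m², so R = √(1.4134×10³²/(4π×4.84896×10¹⁰)) = 1.523×10¹⁰ m.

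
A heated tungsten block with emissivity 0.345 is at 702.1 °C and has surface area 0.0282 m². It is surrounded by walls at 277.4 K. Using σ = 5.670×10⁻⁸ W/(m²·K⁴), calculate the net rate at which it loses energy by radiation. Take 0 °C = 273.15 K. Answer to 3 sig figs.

Net loss ≈ 496 W

T = 702.1 °C + 273.15 = 975.25 K.
Area A = 0.0282 m².
Net radiated power P_net = εσA(T⁴ − T₀⁴) = 0.345×5.670×10⁻⁸×0.0282×(975.25⁴ − 277.4⁴).
T⁴ − T₀⁴ = 9.04615×10¹¹ − 5.92142×10⁹ = 8.98694×10¹¹ K⁴, so P_net = 496 W.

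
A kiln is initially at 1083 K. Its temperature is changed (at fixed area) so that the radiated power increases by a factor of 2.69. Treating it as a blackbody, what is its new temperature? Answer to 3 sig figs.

P ∝ T⁴, so T₂/T₁ = (P₂/P₁)^(1/4) = (2.69)^(1/4) = 1.28067.
T₂ = 1083 × 1.28067 = 1.39×10³ K.

T₂ ≈ 1.39×10³ K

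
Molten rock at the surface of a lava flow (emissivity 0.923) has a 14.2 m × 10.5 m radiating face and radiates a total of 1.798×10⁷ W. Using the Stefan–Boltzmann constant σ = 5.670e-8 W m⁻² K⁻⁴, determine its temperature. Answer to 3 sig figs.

Area A = 14.2 × 10.5 = 149.1 m².
P = εσAT⁴ ⇒ T = (P/(εσA))^(1/4) = (1.798×10⁷/(0.923×5.670×10⁻⁸×149.1))^(1/4) = 1.23×10³ K.

T ≈ 1.23×10³ K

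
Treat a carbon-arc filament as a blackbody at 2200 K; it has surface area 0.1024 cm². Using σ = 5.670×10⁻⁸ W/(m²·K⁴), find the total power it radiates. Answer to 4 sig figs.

Area A = 0.1024 cm² = 1.024×10⁻⁵ m².
P = σAT⁴ = 5.670×10⁻⁸ × 1.024×10⁻⁵ × (2200)⁴ = 13.60 W.

P ≈ 13.60 W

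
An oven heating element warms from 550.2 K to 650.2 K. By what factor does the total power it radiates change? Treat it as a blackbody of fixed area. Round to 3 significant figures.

P ∝ T⁴, so P₂/P₁ = (T₂/T₁)⁴ = (650.2/550.2)⁴ = (1.18175)⁴ = 1.95.

P₂/P₁ ≈ 1.95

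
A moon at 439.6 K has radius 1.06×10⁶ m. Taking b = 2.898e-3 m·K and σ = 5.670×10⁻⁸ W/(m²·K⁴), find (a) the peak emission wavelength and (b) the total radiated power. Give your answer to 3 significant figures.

λ_max ≈ 6.59 μm; P ≈ 2.99×10¹⁶ W

(a) λ_max = b/T = 2.898×10⁻³/439.6 = 6.592×10⁻⁶ m = 6.59 μm.
Surface area A = 4πR² = 4π(1.06×10⁶ m)² = 1.41196×10¹³ m².
(b) P = σAT⁴ = 5.670×10⁻⁸×1.41196×10¹³×(439.6)⁴ = 2.99×10¹⁶ W.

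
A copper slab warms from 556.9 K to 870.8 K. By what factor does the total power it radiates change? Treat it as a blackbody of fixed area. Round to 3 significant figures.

P₂/P₁ ≈ 5.98

P ∝ T⁴, so P₂/P₁ = (T₂/T₁)⁴ = (870.8/556.9)⁴ = (1.56366)⁴ = 5.98.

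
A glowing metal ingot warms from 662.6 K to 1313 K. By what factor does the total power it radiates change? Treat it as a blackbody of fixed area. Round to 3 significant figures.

P ∝ T⁴, so P₂/P₁ = (T₂/T₁)⁴ = (1313/662.6)⁴ = (1.98159)⁴ = 15.4.

P₂/P₁ ≈ 15.4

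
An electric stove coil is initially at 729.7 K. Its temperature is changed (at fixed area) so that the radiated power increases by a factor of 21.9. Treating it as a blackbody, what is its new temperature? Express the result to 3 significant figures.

P ∝ T⁴, so T₂/T₁ = (P₂/P₁)^(1/4) = (21.9)^(1/4) = 2.16327.
T₂ = 729.7 × 2.16327 = 1.58×10³ K.

T₂ ≈ 1.58×10³ K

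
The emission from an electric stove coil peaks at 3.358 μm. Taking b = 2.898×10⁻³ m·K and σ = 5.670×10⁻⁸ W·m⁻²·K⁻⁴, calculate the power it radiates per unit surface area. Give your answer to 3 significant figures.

Wien's law: T = b/λ_max = 2.898×10⁻³/3.358×10⁻⁶ = 863.014 K.
Then I = σT⁴ = 5.670×10⁻⁸×(863.014)⁴ = 3.15×10⁴ W/m².

I ≈ 3.15×10⁴ W/m²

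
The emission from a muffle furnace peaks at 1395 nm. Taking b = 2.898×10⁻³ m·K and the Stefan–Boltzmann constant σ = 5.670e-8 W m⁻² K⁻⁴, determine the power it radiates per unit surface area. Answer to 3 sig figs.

I ≈ 1.06×10⁶ W/m²

Wien's law: T = b/λ_max = 2.898×10⁻³/1.395×10⁻⁶ = 2077.42 K.
Then I = σT⁴ = 5.670×10⁻⁸×(2077.42)⁴ = 1.06×10⁶ W/m².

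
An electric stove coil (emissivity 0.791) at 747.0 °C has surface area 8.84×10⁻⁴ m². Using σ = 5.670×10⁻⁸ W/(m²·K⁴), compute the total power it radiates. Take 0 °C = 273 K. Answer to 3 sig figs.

P ≈ 42.9 W

T = 747.0 °C + 273 = 1020.0 K.
Area A = 8.84×10⁻⁴ m².
P = εσAT⁴ = 0.791 × 5.670×10⁻⁸ × 8.84×10⁻⁴ × (1020.0)⁴ = 42.9 W.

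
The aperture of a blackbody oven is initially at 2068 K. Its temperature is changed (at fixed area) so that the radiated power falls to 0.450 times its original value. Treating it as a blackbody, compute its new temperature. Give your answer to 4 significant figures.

T₂ ≈ 1694 K

P ∝ T⁴, so T₂/T₁ = (P₂/P₁)^(1/4) = (0.450)^(1/4) = 0.819036.
T₂ = 2068 × 0.819036 = 1694 K.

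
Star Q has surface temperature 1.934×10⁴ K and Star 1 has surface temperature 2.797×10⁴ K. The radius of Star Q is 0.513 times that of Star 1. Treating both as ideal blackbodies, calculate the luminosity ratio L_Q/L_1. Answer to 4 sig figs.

L_Q/L_1 ≈ 0.06016

L ∝ R²T⁴, so L_Q/L_1 = (R_Q/R_1)²(T_Q/T_1)⁴ = (0.513)² × (1.934×10⁴/2.797×10⁴)⁴ = 0.263169 × 0.228589 = 0.06016.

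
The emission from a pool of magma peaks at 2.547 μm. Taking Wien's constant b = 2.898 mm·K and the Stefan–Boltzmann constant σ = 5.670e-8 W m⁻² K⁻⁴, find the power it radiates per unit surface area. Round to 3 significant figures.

I ≈ 9.50×10⁴ W/m²

Wien's law: T = b/λ_max = 2.898×10⁻³/2.547×10⁻⁶ = 1137.81 K.
Then I = σT⁴ = 5.670×10⁻⁸×(1137.81)⁴ = 9.50×10⁴ W/m².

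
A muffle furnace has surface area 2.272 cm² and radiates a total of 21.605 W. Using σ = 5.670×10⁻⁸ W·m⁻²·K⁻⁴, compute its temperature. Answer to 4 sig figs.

T ≈ 1138 K

Area A = 2.272 cm² = 2.272×10⁻⁴ m².
P = σAT⁴ ⇒ T = (P/(σA))^(1/4) = (21.605/(5.670×10⁻⁸×2.272×10⁻⁴))^(1/4) = 1138 K.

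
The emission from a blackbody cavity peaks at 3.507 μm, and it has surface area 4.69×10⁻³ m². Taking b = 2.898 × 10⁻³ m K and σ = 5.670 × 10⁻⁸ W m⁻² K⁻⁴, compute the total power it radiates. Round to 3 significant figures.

Wien's law: T = b/λ_max = 2.898×10⁻³/3.507×10⁻⁶ = 826.347 K.
Area A = 4.69×10⁻³ m².
Then P = σAT⁴ = 5.670×10⁻⁸×4.69×10⁻³×(826.347)⁴ = 124 W.

P ≈ 124 W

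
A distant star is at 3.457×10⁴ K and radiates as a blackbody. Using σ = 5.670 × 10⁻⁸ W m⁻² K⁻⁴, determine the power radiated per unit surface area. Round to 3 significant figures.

I ≈ 8.10×10¹⁰ W/m²

Stefan–Boltzmann: I = σT⁴ = 5.670×10⁻⁸ × (3.457×10⁴)⁴ = 8.10×10¹⁰ W/m².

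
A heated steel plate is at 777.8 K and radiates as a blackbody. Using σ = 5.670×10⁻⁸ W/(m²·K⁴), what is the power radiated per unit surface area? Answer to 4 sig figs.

I ≈ 2.075×10⁴ W/m²

Stefan–Boltzmann: I = σT⁴ = 5.670×10⁻⁸ × (777.8)⁴ = 2.075×10⁴ W/m².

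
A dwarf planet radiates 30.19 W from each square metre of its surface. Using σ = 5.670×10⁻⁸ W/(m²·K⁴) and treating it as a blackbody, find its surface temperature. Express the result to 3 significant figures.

T ≈ 152 K

I = σT⁴, so T = (I/σ)^(1/4) = (30.19/(5.670×10⁻⁸))^(1/4) = 152 K.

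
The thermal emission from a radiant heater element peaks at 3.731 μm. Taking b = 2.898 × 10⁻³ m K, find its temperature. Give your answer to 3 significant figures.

Wien's law gives T = b/λ_max = (2.898×10⁻³ m·K)/(3.731×10⁻⁶ m) = 777 K.

T ≈ 777 K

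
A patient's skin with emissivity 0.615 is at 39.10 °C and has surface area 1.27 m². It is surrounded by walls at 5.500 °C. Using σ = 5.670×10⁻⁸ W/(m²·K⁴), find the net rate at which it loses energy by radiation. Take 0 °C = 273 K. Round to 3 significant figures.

Net loss ≈ 154 W

T = 39.10 °C + 273 = 312.10 K.
Surroundings: T = 5.500 °C + 273 = 278.500 K.
Area A = 1.27 m².
Net radiated power P_net = εσA(T⁴ − T₀⁴) = 0.615×5.670×10⁻⁸×1.27×(312.10⁴ − 278.500⁴).
T⁴ − T₀⁴ = 9.48801×10⁹ − 6.01590×10⁹ = 3.47211×10⁹ K⁴, so P_net = 154 W.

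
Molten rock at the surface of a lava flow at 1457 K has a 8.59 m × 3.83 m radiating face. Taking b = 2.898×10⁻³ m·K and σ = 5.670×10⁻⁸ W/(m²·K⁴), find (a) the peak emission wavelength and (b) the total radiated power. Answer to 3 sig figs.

λ_max ≈ 1.99×10³ nm; P ≈ 8.41×10⁶ W

(a) λ_max = b/T = 2.898×10⁻³/1457 = 1.989×10⁻⁶ m = 1.99×10³ nm.
Area A = 8.59 × 3.83 = 32.8997 m².
(b) P = σAT⁴ = 5.670×10⁻⁸×32.8997×(1457)⁴ = 8.41×10⁶ W.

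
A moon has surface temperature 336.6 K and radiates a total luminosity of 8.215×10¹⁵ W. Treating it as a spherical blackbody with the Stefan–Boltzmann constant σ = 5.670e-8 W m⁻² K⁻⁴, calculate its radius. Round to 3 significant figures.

L = 4πR²σT⁴ ⇒ R = √(L/(4πσT⁴)).
σT⁴ = 727.846 W/m², so R = √(8.215×10¹⁵/(4π×727.846)) = 9.48×10⁵ m.

R ≈ 9.48×10⁵ m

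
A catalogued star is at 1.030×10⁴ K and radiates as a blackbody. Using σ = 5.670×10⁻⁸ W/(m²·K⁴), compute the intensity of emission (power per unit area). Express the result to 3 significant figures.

I ≈ 6.38×10⁸ W/m²

Stefan–Boltzmann: I = σT⁴ = 5.670×10⁻⁸ × (1.030×10⁴)⁴ = 6.38×10⁸ W/m².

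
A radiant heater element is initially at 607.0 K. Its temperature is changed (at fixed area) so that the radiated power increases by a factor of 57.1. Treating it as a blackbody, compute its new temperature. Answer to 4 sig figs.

T₂ ≈ 1669 K

P ∝ T⁴, so T₂/T₁ = (P₂/P₁)^(1/4) = (57.1)^(1/4) = 2.74890.
T₂ = 607.0 × 2.74890 = 1669 K.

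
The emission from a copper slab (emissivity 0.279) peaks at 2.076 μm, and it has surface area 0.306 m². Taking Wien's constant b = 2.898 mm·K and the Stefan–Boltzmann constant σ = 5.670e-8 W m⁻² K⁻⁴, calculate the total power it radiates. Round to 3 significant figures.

Wien's law: T = b/λ_max = 2.898×10⁻³/2.076×10⁻⁶ = 1395.95 K.
Area A = 0.306 m².
Then P = εσAT⁴ = 0.279×5.670×10⁻⁸×0.306×(1395.95)⁴ = 1.84×10⁴ W.

P ≈ 1.84×10⁴ W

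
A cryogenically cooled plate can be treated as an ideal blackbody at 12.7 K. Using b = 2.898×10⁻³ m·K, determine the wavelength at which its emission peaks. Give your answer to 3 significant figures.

Wien's displacement law: λ_max = b/T = (2.898×10⁻³ m·K)/(12.7 K) = 2.282×10⁻⁴ m.
That is 228 μm, in the infrared range.

λ_max ≈ 228 μm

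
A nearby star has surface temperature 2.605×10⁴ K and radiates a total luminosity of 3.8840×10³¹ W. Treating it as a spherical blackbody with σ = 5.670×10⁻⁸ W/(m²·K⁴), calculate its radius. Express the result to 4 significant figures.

L = 4πR²σT⁴ ⇒ R = √(L/(4πσT⁴)).
σT⁴ = 2.61104×10¹⁰ W/m², so R = √(3.8840×10³¹/(4π×2.61104×10¹⁰)) = 1.088×10¹⁰ m.

R ≈ 1.088×10¹⁰ m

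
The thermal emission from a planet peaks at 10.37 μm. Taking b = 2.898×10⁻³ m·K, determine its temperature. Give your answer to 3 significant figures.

Wien's law gives T = b/λ_max = (2.898×10⁻³ m·K)/(1.037×10⁻⁵ m) = 279 K.

T ≈ 279 K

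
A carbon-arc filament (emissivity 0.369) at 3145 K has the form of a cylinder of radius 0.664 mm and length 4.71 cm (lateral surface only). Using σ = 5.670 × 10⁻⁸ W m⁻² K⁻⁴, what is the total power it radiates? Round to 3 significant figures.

P ≈ 402 W

Lateral area A = 2πrL = 2π×6.64×10⁻⁴×0.0471 = 1.96503×10⁻⁴ m².
P = εσAT⁴ = 0.369 × 5.670×10⁻⁸ × 1.96503×10⁻⁴ × (3145)⁴ = 402 W.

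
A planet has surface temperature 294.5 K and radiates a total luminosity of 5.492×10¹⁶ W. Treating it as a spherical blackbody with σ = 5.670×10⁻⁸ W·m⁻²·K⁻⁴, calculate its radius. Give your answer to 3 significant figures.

R ≈ 3.20×10⁶ m

L = 4πR²σT⁴ ⇒ R = √(L/(4πσT⁴)).
σT⁴ = 426.505 W/m², so R = √(5.492×10¹⁶/(4π×426.505)) = 3.20×10⁶ m.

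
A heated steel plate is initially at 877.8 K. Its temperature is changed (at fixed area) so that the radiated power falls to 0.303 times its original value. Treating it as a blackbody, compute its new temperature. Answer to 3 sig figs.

P ∝ T⁴, so T₂/T₁ = (P₂/P₁)^(1/4) = (0.303)^(1/4) = 0.741926.
T₂ = 877.8 × 0.741926 = 651 K.

T₂ ≈ 651 K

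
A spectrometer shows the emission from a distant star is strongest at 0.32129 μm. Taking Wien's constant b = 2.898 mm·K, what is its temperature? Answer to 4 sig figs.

T ≈ 9020 K

Wien's law gives T = b/λ_max = (2.898×10⁻³ m·K)/(3.2129×10⁻⁷ m) = 9020 K.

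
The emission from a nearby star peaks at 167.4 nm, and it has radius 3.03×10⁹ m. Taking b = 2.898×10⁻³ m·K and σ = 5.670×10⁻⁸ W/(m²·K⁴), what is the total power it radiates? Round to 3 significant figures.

Wien's law: T = b/λ_max = 2.898×10⁻³/1.674×10⁻⁷ = 17311.8 K.
Surface area A = 4πR² = 4π(3.03×10⁹ m)² = 1.15371×10²⁰ m².
Then P = σAT⁴ = 5.670×10⁻⁸×1.15371×10²⁰×(17311.8)⁴ = 5.88×10²⁹ W.

P ≈ 5.88×10²⁹ W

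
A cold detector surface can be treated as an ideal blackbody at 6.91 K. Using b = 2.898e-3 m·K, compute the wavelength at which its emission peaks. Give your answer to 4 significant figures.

λ_max ≈ 4.194×10⁻⁴ m

Wien's displacement law: λ_max = b/T = (2.898×10⁻³ m·K)/(6.91 K) = 4.1939×10⁻⁴ m.
That is 4.194×10⁻⁴ m, in the infrared range.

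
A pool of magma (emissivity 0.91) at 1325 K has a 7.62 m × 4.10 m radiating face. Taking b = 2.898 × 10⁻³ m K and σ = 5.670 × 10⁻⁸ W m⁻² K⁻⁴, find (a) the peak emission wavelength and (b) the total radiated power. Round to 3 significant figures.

(a) λ_max = b/T = 2.898×10⁻³/1325 = 2.187×10⁻⁶ m = 2.19×10³ nm.
Area A = 7.62 × 4.10 = 31.242 m².
(b) P = εσAT⁴ = 0.91×5.670×10⁻⁸×31.242×(1325)⁴ = 4.97×10⁶ W.

λ_max ≈ 2.19×10³ nm; P ≈ 4.97×10⁶ W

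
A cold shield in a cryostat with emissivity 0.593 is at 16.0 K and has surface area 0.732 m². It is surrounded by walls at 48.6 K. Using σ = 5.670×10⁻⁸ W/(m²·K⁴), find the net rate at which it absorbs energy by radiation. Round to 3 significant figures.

Net gain ≈ 0.136 W

Area A = 0.732 m².
Net radiated power P_net = εσA(T⁴ − T₀⁴) = 0.593×5.670×10⁻⁸×0.732×(16.0⁴ − 48.6⁴).
T⁴ − T₀⁴ = 65536.0 − 5.57886×10⁶ = -5.51332×10⁶ K⁴, so P_net = -0.136 W — negative, meaning a net gain of 0.136 W.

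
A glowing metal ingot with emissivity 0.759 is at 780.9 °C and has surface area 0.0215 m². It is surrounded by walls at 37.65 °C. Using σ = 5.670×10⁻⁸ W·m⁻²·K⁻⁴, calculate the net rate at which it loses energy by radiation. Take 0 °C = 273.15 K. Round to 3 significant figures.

T = 780.9 °C + 273.15 = 1054.05 K.
Surroundings: T = 37.65 °C + 273.15 = 310.80 K.
Area A = 0.0215 m².
Net radiated power P_net = εσA(T⁴ − T₀⁴) = 0.759×5.670×10⁻⁸×0.0215×(1054.05⁴ − 310.80⁴).
T⁴ − T₀⁴ = 1.23437×10¹² − 9.33091×10⁹ = 1.22504×10¹² K⁴, so P_net = 1.13×10³ W.

Net loss ≈ 1.13×10³ W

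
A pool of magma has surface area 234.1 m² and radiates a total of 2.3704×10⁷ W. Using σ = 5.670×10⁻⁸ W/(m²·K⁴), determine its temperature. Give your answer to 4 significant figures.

T ≈ 1156 K

Area A = 234.1 m².
P = σAT⁴ ⇒ T = (P/(σA))^(1/4) = (2.3704×10⁷/(5.670×10⁻⁸×234.1))^(1/4) = 1156 K.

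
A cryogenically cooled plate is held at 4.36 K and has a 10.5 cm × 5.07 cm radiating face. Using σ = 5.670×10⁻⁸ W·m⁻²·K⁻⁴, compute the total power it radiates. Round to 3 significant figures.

P ≈ 1.09×10⁻⁷ W

Area A = 0.105 × 0.0507 = 5.3235×10⁻³ m².
P = σAT⁴ = 5.670×10⁻⁸ × 5.3235×10⁻³ × (4.36)⁴ = 1.09×10⁻⁷ W.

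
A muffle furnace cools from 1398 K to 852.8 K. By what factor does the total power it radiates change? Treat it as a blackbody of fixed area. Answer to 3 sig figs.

P₂/P₁ ≈ 0.138

P ∝ T⁴, so P₂/P₁ = (T₂/T₁)⁴ = (852.8/1398)⁴ = (0.610014)⁴ = 0.138.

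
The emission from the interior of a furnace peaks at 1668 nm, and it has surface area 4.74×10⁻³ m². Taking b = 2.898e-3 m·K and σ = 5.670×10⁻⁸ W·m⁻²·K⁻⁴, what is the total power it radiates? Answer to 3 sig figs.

Wien's law: T = b/λ_max = 2.898×10⁻³/1.668×10⁻⁶ = 1737.41 K.
Area A = 4.74×10⁻³ m².
Then P = σAT⁴ = 5.670×10⁻⁸×4.74×10⁻³×(1737.41)⁴ = 2.45×10³ W.

P ≈ 2.45×10³ W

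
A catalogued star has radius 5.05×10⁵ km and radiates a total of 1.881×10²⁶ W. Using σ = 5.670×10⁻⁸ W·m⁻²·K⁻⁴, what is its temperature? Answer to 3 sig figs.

T ≈ 5.67×10³ K

Surface area A = 4πR² = 4π(5.05×10⁸ m)² = 3.20474×10¹⁸ m².
P = σAT⁴ ⇒ T = (P/(σA))^(1/4) = (1.881×10²⁶/(5.670×10⁻⁸×3.20474×10¹⁸))^(1/4) = 5.67×10³ K.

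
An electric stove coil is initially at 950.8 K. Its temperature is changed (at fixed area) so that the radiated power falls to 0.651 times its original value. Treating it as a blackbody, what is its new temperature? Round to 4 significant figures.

T₂ ≈ 854.1 K

P ∝ T⁴, so T₂/T₁ = (P₂/P₁)^(1/4) = (0.651)^(1/4) = 0.898246.
T₂ = 950.8 × 0.898246 = 854.1 K.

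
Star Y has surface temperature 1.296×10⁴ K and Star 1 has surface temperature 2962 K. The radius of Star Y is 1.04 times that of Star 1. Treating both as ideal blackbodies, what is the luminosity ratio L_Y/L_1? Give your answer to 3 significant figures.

L ∝ R²T⁴, so L_Y/L_1 = (R_Y/R_1)²(T_Y/T_1)⁴ = (1.04)² × (1.296×10⁴/2962)⁴ = 1.0816 × 366.505 = 396.

L_Y/L_1 ≈ 396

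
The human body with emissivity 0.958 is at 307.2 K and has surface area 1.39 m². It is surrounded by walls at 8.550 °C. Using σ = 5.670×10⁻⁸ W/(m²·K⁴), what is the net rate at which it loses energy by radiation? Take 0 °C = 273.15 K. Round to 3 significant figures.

Net loss ≈ 197 W

Surroundings: T = 8.550 °C + 273.15 = 281.700 K.
Area A = 1.39 m².
Net radiated power P_net = εσA(T⁴ − T₀⁴) = 0.958×5.670×10⁻⁸×1.39×(307.2⁴ − 281.700⁴).
T⁴ − T₀⁴ = 8.90604×10⁹ − 6.29720×10⁹ = 2.60884×10⁹ K⁴, so P_net = 197 W.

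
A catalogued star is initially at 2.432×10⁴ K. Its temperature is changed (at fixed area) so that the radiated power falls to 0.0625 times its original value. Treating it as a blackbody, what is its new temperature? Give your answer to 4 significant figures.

T₂ ≈ 1.216×10⁴ K

P ∝ T⁴, so T₂/T₁ = (P₂/P₁)^(1/4) = (0.0625)^(1/4) = 0.500000.
T₂ = 2.432×10⁴ × 0.500000 = 1.216×10⁴ K.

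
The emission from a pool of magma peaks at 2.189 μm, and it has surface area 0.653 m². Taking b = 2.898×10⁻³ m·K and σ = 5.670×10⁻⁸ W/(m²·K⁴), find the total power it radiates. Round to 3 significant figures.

P ≈ 1.14×10⁵ W

Wien's law: T = b/λ_max = 2.898×10⁻³/2.189×10⁻⁶ = 1323.89 K.
Area A = 0.653 m².
Then P = σAT⁴ = 5.670×10⁻⁸×0.653×(1323.89)⁴ = 1.14×10⁵ W.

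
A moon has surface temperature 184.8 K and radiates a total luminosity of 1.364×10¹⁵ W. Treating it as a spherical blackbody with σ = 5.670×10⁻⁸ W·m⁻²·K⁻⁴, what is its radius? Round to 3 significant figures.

L = 4πR²σT⁴ ⇒ R = √(L/(4πσT⁴)).
σT⁴ = 66.1288 W/m², so R = √(1.364×10¹⁵/(4π×66.1288)) = 1.28×10⁶ m.

R ≈ 1.28×10⁶ m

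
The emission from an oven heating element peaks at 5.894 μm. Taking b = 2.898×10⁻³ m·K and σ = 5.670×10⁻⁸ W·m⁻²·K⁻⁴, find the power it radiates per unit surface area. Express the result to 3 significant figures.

Wien's law: T = b/λ_max = 2.898×10⁻³/5.894×10⁻⁶ = 491.686 K.
Then I = σT⁴ = 5.670×10⁻⁸×(491.686)⁴ = 3.31×10³ W/m².

I ≈ 3.31×10³ W/m²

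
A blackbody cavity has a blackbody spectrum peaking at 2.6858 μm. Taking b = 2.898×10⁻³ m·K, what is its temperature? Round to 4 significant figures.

Wien's law gives T = b/λ_max = (2.898×10⁻³ m·K)/(2.6858×10⁻⁶ m) = 1079 K.

T ≈ 1079 K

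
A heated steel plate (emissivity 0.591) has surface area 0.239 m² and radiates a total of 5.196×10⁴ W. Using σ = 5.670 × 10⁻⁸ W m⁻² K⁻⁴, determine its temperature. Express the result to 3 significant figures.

Area A = 0.239 m².
P = εσAT⁴ ⇒ T = (P/(εσA))^(1/4) = (5.196×10⁴/(0.591×5.670×10⁻⁸×0.239))^(1/4) = 1.60×10³ K.

T ≈ 1.60×10³ K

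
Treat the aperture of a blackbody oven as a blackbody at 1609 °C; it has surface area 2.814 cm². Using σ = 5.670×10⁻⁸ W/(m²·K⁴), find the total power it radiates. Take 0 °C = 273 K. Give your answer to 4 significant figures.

T = 1609 °C + 273 = 1882 K.
Area A = 2.814 cm² = 2.814×10⁻⁴ m².
P = σAT⁴ = 5.670×10⁻⁸ × 2.814×10⁻⁴ × (1882)⁴ = 200.2 W.

P ≈ 200.2 W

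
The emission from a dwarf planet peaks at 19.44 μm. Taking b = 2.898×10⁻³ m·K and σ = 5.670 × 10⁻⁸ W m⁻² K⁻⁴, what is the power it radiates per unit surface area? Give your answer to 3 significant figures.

Wien's law: T = b/λ_max = 2.898×10⁻³/1.944×10⁻⁵ = 149.074 K.
Then I = σT⁴ = 5.670×10⁻⁸×(149.074)⁴ = 28.0 W/m².

I ≈ 28.0 W/m²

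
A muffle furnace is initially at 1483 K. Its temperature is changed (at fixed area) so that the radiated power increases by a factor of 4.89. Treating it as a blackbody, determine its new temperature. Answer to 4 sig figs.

T₂ ≈ 2205 K

P ∝ T⁴, so T₂/T₁ = (P₂/P₁)^(1/4) = (4.89)^(1/4) = 1.48706.
T₂ = 1483 × 1.48706 = 2205 K.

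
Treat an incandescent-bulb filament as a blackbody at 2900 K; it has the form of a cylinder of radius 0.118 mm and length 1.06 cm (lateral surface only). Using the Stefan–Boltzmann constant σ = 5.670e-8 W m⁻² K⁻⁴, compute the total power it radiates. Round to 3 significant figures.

P ≈ 31.5 W

Lateral area A = 2πrL = 2π×1.18×10⁻⁴×0.0106 = 7.85901×10⁻⁶ m².
P = σAT⁴ = 5.670×10⁻⁸ × 7.85901×10⁻⁶ × (2900)⁴ = 31.5 W.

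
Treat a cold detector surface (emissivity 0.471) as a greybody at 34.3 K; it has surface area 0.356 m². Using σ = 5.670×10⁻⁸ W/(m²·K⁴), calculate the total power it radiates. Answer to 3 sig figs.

P ≈ 0.0132 W

Area A = 0.356 m².
P = εσAT⁴ = 0.471 × 5.670×10⁻⁸ × 0.356 × (34.3)⁴ = 0.0132 W.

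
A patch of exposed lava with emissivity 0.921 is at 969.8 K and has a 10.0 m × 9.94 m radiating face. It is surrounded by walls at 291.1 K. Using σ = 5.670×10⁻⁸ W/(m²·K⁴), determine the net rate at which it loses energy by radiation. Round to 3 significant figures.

Area A = 10.0 × 9.94 = 99.4 m².
Net radiated power P_net = εσA(T⁴ − T₀⁴) = 0.921×5.670×10⁻⁸×99.4×(969.8⁴ − 291.1⁴).
T⁴ − T₀⁴ = 8.84563×10¹¹ − 7.18073×10⁹ = 8.77382×10¹¹ K⁴, so P_net = 4.55×10⁶ W.

Net loss ≈ 4.55×10⁶ W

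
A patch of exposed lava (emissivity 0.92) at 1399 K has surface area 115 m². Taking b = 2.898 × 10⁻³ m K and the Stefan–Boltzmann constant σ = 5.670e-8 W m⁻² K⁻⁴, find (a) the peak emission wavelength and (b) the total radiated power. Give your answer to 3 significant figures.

(a) λ_max = b/T = 2.898×10⁻³/1399 = 2.071×10⁻⁶ m = 2.07×10³ nm.
Area A = 115 m².
(b) P = εσAT⁴ = 0.92×5.670×10⁻⁸×115×(1399)⁴ = 2.30×10⁷ W.

λ_max ≈ 2.07×10³ nm; P ≈ 2.30×10⁷ W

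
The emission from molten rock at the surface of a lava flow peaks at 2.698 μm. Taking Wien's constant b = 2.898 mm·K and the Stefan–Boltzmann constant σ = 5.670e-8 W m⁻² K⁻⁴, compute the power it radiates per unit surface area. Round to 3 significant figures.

I ≈ 7.55×10⁴ W/m²

Wien's law: T = b/λ_max = 2.898×10⁻³/2.698×10⁻⁶ = 1074.13 K.
Then I = σT⁴ = 5.670×10⁻⁸×(1074.13)⁴ = 7.55×10⁴ W/m².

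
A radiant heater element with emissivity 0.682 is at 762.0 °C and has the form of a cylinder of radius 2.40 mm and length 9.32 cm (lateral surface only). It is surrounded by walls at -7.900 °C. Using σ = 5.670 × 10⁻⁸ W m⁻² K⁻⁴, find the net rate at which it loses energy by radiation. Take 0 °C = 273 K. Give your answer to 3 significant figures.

T = 762.0 °C + 273 = 1035.0 K.
Surroundings: T = -7.900 °C + 273 = 265.100 K.
Lateral area A = 2πrL = 2π×2.40×10⁻³×0.0932 = 1.40542×10⁻³ m².
Net radiated power P_net = εσA(T⁴ − T₀⁴) = 0.682×5.670×10⁻⁸×1.40542×10⁻³×(1035.0⁴ − 265.100⁴).
T⁴ − T₀⁴ = 1.14752×10¹² − 4.93900×10⁹ = 1.14258×10¹² K⁴, so P_net = 62.1 W.

Net loss ≈ 62.1 W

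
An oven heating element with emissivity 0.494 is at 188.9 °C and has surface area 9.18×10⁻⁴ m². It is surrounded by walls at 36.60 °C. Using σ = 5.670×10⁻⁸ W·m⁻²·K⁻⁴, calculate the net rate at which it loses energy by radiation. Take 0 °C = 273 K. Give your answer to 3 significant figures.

T = 188.9 °C + 273 = 461.9 K.
Surroundings: T = 36.60 °C + 273 = 309.60 K.
Area A = 9.18×10⁻⁴ m².
Net radiated power P_net = εσA(T⁴ − T₀⁴) = 0.494×5.670×10⁻⁸×9.18×10⁻⁴×(461.9⁴ − 309.60⁴).
T⁴ − T₀⁴ = 4.55189×10¹⁰ − 9.18764×10⁹ = 3.63313×10¹⁰ K⁴, so P_net = 0.934 W.

Net loss ≈ 0.934 W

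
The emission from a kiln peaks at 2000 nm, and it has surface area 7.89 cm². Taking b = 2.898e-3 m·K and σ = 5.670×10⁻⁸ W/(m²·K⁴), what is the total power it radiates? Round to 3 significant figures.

Wien's law: T = b/λ_max = 2.898×10⁻³/2.000×10⁻⁶ = 1449.00 K.
Area A = 7.89 cm² = 7.89×10⁻⁴ m².
Then P = σAT⁴ = 5.670×10⁻⁸×7.89×10⁻⁴×(1449.00)⁴ = 197 W.

P ≈ 197 W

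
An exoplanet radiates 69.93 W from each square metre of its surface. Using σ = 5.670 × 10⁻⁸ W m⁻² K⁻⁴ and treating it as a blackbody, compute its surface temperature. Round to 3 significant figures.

I = σT⁴, so T = (I/σ)^(1/4) = (69.93/(5.670×10⁻⁸))^(1/4) = 187 K.

T ≈ 187 K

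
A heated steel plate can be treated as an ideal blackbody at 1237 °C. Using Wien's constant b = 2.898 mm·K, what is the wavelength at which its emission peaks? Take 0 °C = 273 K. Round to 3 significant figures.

λ_max ≈ 1.92 μm

T = 1237 °C + 273 = 1510 K.
Wien's displacement law: λ_max = b/T = (2.898×10⁻³ m·K)/(1510 K) = 1.919×10⁻⁶ m.
That is 1.92 μm, in the infrared range.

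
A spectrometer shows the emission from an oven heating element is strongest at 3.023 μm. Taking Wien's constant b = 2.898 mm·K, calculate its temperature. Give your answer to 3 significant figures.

Wien's law gives T = b/λ_max = (2.898×10⁻³ m·K)/(3.023×10⁻⁶ m) = 959 K.

T ≈ 959 K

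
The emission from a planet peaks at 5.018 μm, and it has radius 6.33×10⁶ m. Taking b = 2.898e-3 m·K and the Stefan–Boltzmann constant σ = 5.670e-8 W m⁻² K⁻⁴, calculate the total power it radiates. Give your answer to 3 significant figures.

Wien's law: T = b/λ_max = 2.898×10⁻³/5.018×10⁻⁶ = 577.521 K.
Surface area A = 4πR² = 4π(6.33×10⁶ m)² = 5.03521×10¹⁴ m².
Then P = σAT⁴ = 5.670×10⁻⁸×5.03521×10¹⁴×(577.521)⁴ = 3.18×10¹⁸ W.

P ≈ 3.18×10¹⁸ W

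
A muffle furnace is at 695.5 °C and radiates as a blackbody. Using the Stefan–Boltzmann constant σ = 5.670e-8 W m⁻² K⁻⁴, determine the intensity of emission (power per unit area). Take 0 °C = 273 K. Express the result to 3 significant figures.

I ≈ 4.99×10⁴ W/m²

T = 695.5 °C + 273 = 968.5 K.
Stefan–Boltzmann: I = σT⁴ = 5.670×10⁻⁸ × (968.5)⁴ = 4.99×10⁴ W/m².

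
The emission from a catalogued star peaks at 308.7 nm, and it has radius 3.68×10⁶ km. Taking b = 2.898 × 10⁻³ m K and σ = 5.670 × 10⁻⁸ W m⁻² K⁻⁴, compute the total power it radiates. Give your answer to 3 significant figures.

P ≈ 7.49×10²⁸ W

Wien's law: T = b/λ_max = 2.898×10⁻³/3.087×10⁻⁷ = 9387.76 K.
Surface area A = 4πR² = 4π(3.68×10⁹ m)² = 1.70179×10²⁰ m².
Then P = σAT⁴ = 5.670×10⁻⁸×1.70179×10²⁰×(9387.76)⁴ = 7.49×10²⁸ W.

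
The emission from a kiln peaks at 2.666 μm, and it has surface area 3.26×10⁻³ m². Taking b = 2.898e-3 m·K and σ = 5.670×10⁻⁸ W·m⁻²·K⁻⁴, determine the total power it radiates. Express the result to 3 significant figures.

Wien's law: T = b/λ_max = 2.898×10⁻³/2.666×10⁻⁶ = 1087.02 K.
Area A = 3.26×10⁻³ m².
Then P = σAT⁴ = 5.670×10⁻⁸×3.26×10⁻³×(1087.02)⁴ = 258 W.

P ≈ 258 W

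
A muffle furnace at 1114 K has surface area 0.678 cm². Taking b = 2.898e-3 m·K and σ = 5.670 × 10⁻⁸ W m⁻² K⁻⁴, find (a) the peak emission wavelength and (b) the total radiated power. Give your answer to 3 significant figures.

λ_max ≈ 2.60×10³ nm; P ≈ 5.92 W

(a) λ_max = b/T = 2.898×10⁻³/1114 = 2.601×10⁻⁶ m = 2.60×10³ nm.
Area A = 0.678 cm² = 6.78×10⁻⁵ m².
(b) P = σAT⁴ = 5.670×10⁻⁸×6.78×10⁻⁵×(1114)⁴ = 5.92 W.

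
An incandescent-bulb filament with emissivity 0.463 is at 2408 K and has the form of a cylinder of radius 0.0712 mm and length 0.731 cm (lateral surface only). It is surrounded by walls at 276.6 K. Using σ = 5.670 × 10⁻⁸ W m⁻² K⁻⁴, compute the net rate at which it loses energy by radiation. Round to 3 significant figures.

Lateral area A = 2πrL = 2π×7.12×10⁻⁵×7.31×10⁻³ = 3.27022×10⁻⁶ m².
Net radiated power P_net = εσA(T⁴ − T₀⁴) = 0.463×5.670×10⁻⁸×3.27022×10⁻⁶×(2408⁴ − 276.6⁴).
T⁴ − T₀⁴ = 3.36222×10¹³ − 5.85341×10⁹ = 3.36163×10¹³ K⁴, so P_net = 2.89 W.

Net loss ≈ 2.89 W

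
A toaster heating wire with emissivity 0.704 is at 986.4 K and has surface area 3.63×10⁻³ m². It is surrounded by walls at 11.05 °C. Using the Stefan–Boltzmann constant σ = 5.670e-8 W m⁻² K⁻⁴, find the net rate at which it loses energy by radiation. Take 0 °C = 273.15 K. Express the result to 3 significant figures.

Net loss ≈ 136 W

Surroundings: T = 11.05 °C + 273.15 = 284.20 K.
Area A = 3.63×10⁻³ m².
Net radiated power P_net = εσA(T⁴ − T₀⁴) = 0.704×5.670×10⁻⁸×3.63×10⁻³×(986.4⁴ − 284.20⁴).
T⁴ − T₀⁴ = 9.46700×10¹¹ − 6.52373×10⁹ = 9.40176×10¹¹ K⁴, so P_net = 136 W.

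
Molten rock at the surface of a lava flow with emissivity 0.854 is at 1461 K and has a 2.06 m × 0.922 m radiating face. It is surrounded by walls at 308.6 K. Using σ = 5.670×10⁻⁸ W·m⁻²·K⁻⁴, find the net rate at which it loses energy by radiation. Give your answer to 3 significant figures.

Net loss ≈ 4.18×10⁵ W

Area A = 2.06 × 0.922 = 1.89932 m².
Net radiated power P_net = εσA(T⁴ − T₀⁴) = 0.854×5.670×10⁻⁸×1.89932×(1461⁴ − 308.6⁴).
T⁴ − T₀⁴ = 4.55618×10¹² − 9.06951×10⁹ = 4.54711×10¹² K⁴, so P_net = 4.18×10⁵ W.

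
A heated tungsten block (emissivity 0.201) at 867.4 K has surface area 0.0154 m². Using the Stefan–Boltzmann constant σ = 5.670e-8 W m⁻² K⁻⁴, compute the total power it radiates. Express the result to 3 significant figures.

P ≈ 99.4 W

Area A = 0.0154 m².
P = εσAT⁴ = 0.201 × 5.670×10⁻⁸ × 0.0154 × (867.4)⁴ = 99.4 W.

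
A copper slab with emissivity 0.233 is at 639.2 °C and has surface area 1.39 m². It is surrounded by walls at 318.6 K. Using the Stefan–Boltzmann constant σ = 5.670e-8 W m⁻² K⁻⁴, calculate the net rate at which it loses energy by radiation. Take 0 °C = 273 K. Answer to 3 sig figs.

T = 639.2 °C + 273 = 912.2 K.
Area A = 1.39 m².
Net radiated power P_net = εσA(T⁴ − T₀⁴) = 0.233×5.670×10⁻⁸×1.39×(912.2⁴ − 318.6⁴).
T⁴ − T₀⁴ = 6.92405×10¹¹ − 1.03035×10¹⁰ = 6.82102×10¹¹ K⁴, so P_net = 1.25×10⁴ W.

Net loss ≈ 1.25×10⁴ W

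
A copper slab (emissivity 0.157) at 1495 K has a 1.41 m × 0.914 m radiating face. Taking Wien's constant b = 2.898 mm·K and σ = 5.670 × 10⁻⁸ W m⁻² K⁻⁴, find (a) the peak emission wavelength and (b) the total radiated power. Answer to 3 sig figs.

(a) λ_max = b/T = 2.898×10⁻³/1495 = 1.938×10⁻⁶ m = 1.94×10³ nm.
Area A = 1.41 × 0.914 = 1.28874 m².
(b) P = εσAT⁴ = 0.157×5.670×10⁻⁸×1.28874×(1495)⁴ = 5.73×10⁴ W.

λ_max ≈ 1.94×10³ nm; P ≈ 5.73×10⁴ W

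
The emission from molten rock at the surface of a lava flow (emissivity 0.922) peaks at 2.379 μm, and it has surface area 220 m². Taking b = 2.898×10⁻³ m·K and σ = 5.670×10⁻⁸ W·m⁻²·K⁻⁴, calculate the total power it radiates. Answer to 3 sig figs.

P ≈ 2.53×10⁷ W

Wien's law: T = b/λ_max = 2.898×10⁻³/2.379×10⁻⁶ = 1218.16 K.
Area A = 220 m².
Then P = εσAT⁴ = 0.922×5.670×10⁻⁸×220×(1218.16)⁴ = 2.53×10⁷ W.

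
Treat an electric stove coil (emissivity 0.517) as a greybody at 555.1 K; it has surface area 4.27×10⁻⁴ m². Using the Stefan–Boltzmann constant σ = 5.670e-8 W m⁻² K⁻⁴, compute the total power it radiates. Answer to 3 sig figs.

P ≈ 1.19 W

Area A = 4.27×10⁻⁴ m².
P = εσAT⁴ = 0.517 × 5.670×10⁻⁸ × 4.27×10⁻⁴ × (555.1)⁴ = 1.19 W.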